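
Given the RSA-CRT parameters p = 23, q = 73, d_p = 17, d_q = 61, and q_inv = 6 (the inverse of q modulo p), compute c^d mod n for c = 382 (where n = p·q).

m₁ = c^(d_p) mod p: c ≡ 14 (mod 23), and 14^17 mod 23 = 20.
m₂ = c^(d_q) mod q: c ≡ 17 (mod 73), and 17^61 mod 73 = 56.
h = q_inv·(m₁ − m₂) mod p = 6·(20 − 56) mod 23 = 14.
m = m₂ + h·q = 56 + 14·73 = 1078.

1078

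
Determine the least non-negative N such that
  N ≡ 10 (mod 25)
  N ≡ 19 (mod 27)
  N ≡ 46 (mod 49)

Combine the congruences pairwise.
From N ≡ 10 (mod 25) write N = 10 + 25t. Substituting into N ≡ 19 (mod 27) gives 25t ≡ 9 (mod 27), and since 25⁻¹ ≡ 13 (mod 27), t ≡ 9. Hence N ≡ 10 + 25·9 = 235 (mod 675).
From N ≡ 235 (mod 675) write N = 235 + 675t. Substituting into N ≡ 46 (mod 49) gives 675t ≡ 7 (mod 49), and since 38⁻¹ ≡ 40 (mod 49), t ≡ 35. Hence N ≡ 235 + 675·35 = 23860 (mod 33075).

23860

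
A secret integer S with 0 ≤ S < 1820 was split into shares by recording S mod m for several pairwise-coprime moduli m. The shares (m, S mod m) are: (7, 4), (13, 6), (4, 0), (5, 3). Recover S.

From S ≡ 4 (mod 7) write S = 4 + 7t. Substituting into S ≡ 6 (mod 13) gives 7t ≡ 2 (mod 13), and since 7⁻¹ ≡ 2 (mod 13), t ≡ 4. Hence S ≡ 4 + 7·4 = 32 (mod 91).
From S ≡ 32 (mod 91) write S = 32 + 91t. Substituting into S ≡ 0 (mod 4) gives 91t ≡ 0 (mod 4), and since 3⁻¹ ≡ 3 (mod 4), t ≡ 0. Hence S ≡ 32 + 91·0 = 32 (mod 364).
From S ≡ 32 (mod 364) write S = 32 + 364t. Substituting into S ≡ 3 (mod 5) gives 364t ≡ 1 (mod 5), and since 4⁻¹ ≡ 4 (mod 5), t ≡ 4. Hence S ≡ 32 + 364·4 = 1488 (mod 1820).

1488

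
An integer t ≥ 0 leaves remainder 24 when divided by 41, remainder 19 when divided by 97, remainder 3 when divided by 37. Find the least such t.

The moduli are pairwise coprime; N = 41·97·37 = 147149.
N/41 = 3589; 3589 ≡ 22 (mod 41); 22·28 ≡ 1, so inverse 28.
N/97 = 1517; 1517 ≡ 62 (mod 97); 62·36 ≡ 1, so inverse 36.
N/37 = 3977; 3977 ≡ 18 (mod 37); 18·35 ≡ 1, so inverse 35.
t ≡ 24·3589·28 + 19·1517·36 + 3·3977·35 = 3867021.
3867021 mod 147149 = 41147.

41147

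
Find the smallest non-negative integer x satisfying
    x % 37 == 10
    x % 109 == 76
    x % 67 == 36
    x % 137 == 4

Combine the congruences pairwise.
From x ≡ 10 (mod 37) write x = 10 + 37t. Substituting into x ≡ 76 (mod 109) gives 37t ≡ 66 (mod 109), and since 37⁻¹ ≡ 56 (mod 109), t ≡ 99. Hence x ≡ 10 + 37·99 = 3673 (mod 4033).
From x ≡ 3673 (mod 4033) write x = 3673 + 4033t. Substituting into x ≡ 36 (mod 67) gives 4033t ≡ 48 (mod 67), and since 13⁻¹ ≡ 31 (mod 67), t ≡ 14. Hence x ≡ 3673 + 4033·14 = 60135 (mod 270211).
From x ≡ 60135 (mod 270211) write x = 60135 + 270211t. Substituting into x ≡ 4 (mod 137) gives 270211t ≡ 12 (mod 137), and since 47⁻¹ ≡ 35 (mod 137), t ≡ 9. Hence x ≡ 60135 + 270211·9 = 2492034 (mod 37018907).

2492034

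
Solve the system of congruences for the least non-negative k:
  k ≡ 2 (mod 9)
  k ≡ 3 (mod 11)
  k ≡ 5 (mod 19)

The moduli are pairwise coprime; N = 9·11·19 = 1881.
N/9 = 209; 209 ≡ 2 (mod 9); 2·5 ≡ 1, so inverse 5.
N/11 = 171; 171 ≡ 6 (mod 11); 6·2 ≡ 1, so inverse 2.
N/19 = 99; 99 ≡ 4 (mod 19); 4·5 ≡ 1, so inverse 5.
k ≡ 2·209·5 + 3·171·2 + 5·99·5 = 5591.
5591 mod 1881 = 1829.

1829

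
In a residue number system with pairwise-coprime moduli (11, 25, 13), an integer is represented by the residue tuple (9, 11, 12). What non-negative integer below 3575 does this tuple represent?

636

The moduli are pairwise coprime; N = 11·25·13 = 3575.
N/11 = 325; 325 ≡ 6 (mod 11); 6·2 ≡ 1, so inverse 2.
N/25 = 143; 143 ≡ 18 (mod 25); 18·7 ≡ 1, so inverse 7.
N/13 = 275; 275 ≡ 2 (mod 13); 2·7 ≡ 1, so inverse 7.
x ≡ 9·325·2 + 11·143·7 + 12·275·7 = 39961.
39961 mod 3575 = 636.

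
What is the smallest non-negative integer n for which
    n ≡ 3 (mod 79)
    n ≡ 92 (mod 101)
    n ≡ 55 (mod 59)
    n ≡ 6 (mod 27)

From n ≡ 3 (mod 79) write n = 3 + 79t. Substituting into n ≡ 92 (mod 101) gives 79t ≡ 89 (mod 101), and since 79⁻¹ ≡ 78 (mod 101), t ≡ 74. Hence n ≡ 3 + 79·74 = 5849 (mod 7979).
From n ≡ 5849 (mod 7979) write n = 5849 + 7979t. Substituting into n ≡ 55 (mod 59) gives 7979t ≡ 47 (mod 59), and since 14⁻¹ ≡ 38 (mod 59), t ≡ 16. Hence n ≡ 5849 + 7979·16 = 133513 (mod 470761).
From n ≡ 133513 (mod 470761) write n = 133513 + 470761t. Substituting into n ≡ 6 (mod 27) gives 470761t ≡ 8 (mod 27), and since 16⁻¹ ≡ 22 (mod 27), t ≡ 14. Hence n ≡ 133513 + 470761·14 = 6724167 (mod 12710547).

6724167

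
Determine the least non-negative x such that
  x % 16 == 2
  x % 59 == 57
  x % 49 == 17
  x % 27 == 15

1060818

The moduli are pairwise coprime; N = 16·59·49·27 = 1248912.
N/16 = 78057; 78057 ≡ 9 (mod 16); 9·9 ≡ 1, so inverse 9.
N/59 = 21168; 21168 ≡ 46 (mod 59); 46·9 ≡ 1, so inverse 9.
N/49 = 25488; 25488 ≡ 8 (mod 49); 8·43 ≡ 1, so inverse 43.
N/27 = 46256; 46256 ≡ 5 (mod 27); 5·11 ≡ 1, so inverse 11.
x ≡ 2·78057·9 + 57·21168·9 + 17·25488·43 + 15·46256·11 = 38528178.
38528178 mod 1248912 = 1060818.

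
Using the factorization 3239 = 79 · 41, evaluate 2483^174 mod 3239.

2353

Mod 79: 2483 ≡ 34; by Fermat, exponent reduces to 174 mod 78 = 18; 34^18 ≡ 62 (mod 79).
Mod 41: 2483 ≡ 23; by Fermat, exponent reduces to 174 mod 40 = 14; 23^14 ≡ 16 (mod 41).
Combine by CRT: x ≡ 62 (mod 79), x ≡ 16 (mod 41) ⇒ x ≡ 2353 (mod 3239).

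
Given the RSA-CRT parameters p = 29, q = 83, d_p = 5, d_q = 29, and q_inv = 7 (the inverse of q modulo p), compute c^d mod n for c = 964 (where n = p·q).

480

m₁ = c^(d_p) mod p: c ≡ 7 (mod 29), and 7^5 mod 29 = 16.
m₂ = c^(d_q) mod q: c ≡ 51 (mod 83), and 51^29 mod 83 = 65.
h = q_inv·(m₁ − m₂) mod p = 7·(16 − 65) mod 29 = 5.
m = m₂ + h·q = 65 + 5·83 = 480.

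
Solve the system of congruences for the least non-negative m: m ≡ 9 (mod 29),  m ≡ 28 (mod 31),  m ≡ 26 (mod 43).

6476

From m ≡ 9 (mod 29) write m = 9 + 29t. Substituting into m ≡ 28 (mod 31) gives 29t ≡ 19 (mod 31), and since 29⁻¹ ≡ 15 (mod 31), t ≡ 6. Hence m ≡ 9 + 29·6 = 183 (mod 899).
From m ≡ 183 (mod 899) write m = 183 + 899t. Substituting into m ≡ 26 (mod 43) gives 899t ≡ 15 (mod 43), and since 39⁻¹ ≡ 32 (mod 43), t ≡ 7. Hence m ≡ 183 + 899·7 = 6476 (mod 38657).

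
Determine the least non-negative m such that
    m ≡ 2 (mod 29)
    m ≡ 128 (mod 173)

1858

From m ≡ 2 (mod 29) write m = 2 + 29t. Substituting into m ≡ 128 (mod 173) gives 29t ≡ 126 (mod 173), and since 29⁻¹ ≡ 6 (mod 173), t ≡ 64. Hence m ≡ 2 + 29·64 = 1858 (mod 5017).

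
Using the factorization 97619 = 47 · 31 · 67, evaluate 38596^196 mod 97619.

Mod 47: 38596 ≡ 9; by Fermat, exponent reduces to 196 mod 46 = 12; 9^12 ≡ 3 (mod 47).
Mod 31: 38596 ≡ 1; by Fermat, exponent reduces to 196 mod 30 = 16; 1^16 ≡ 1 (mod 31).
Mod 67: 38596 ≡ 4; by Fermat, exponent reduces to 196 mod 66 = 64; 4^64 ≡ 21 (mod 67).
Combine by CRT: x ≡ 3 (mod 47), x ≡ 1 (mod 31), x ≡ 21 (mod 67) ⇒ x ≡ 68294 (mod 97619).

68294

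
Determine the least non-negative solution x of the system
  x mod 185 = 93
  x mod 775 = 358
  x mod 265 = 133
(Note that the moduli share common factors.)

1436433

gcd(185, 775) = 5 and 5 | (358 − 93), so the pair is consistent; merging gives x ≡ 2683 (mod 28675), where 28675 = lcm(185, 775).
gcd(28675, 265) = 5 and 5 | (133 − 2683), so the pair is consistent; merging gives x ≡ 1436433 (mod 1519775), where 1519775 = lcm(28675, 265).
The solution is unique modulo lcm(185, 775, 265) = 1519775.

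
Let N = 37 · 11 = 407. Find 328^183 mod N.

245

Mod 37: 328 ≡ 32; by Fermat, exponent reduces to 183 mod 36 = 3; 32^3 ≡ 23 (mod 37).
Mod 11: 328 ≡ 9; by Fermat, exponent reduces to 183 mod 10 = 3; 9^3 ≡ 3 (mod 11).
Combine by CRT: x ≡ 23 (mod 37), x ≡ 3 (mod 11) ⇒ x ≡ 245 (mod 407).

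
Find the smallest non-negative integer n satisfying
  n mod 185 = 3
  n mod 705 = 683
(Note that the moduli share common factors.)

21833

gcd(185, 705) = 5 and 5 | (683 − 3), so the pair is consistent; merging gives n ≡ 21833 (mod 26085), where 26085 = lcm(185, 705).
The solution is unique modulo lcm(185, 705) = 26085.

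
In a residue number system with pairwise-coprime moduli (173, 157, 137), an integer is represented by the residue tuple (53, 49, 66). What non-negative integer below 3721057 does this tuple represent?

From x ≡ 53 (mod 173) write x = 53 + 173t. Substituting into x ≡ 49 (mod 157) gives 173t ≡ 153 (mod 157), and since 16⁻¹ ≡ 108 (mod 157), t ≡ 39. Hence x ≡ 53 + 173·39 = 6800 (mod 27161).
From x ≡ 6800 (mod 27161) write x = 6800 + 27161t. Substituting into x ≡ 66 (mod 137) gives 27161t ≡ 116 (mod 137), and since 35⁻¹ ≡ 47 (mod 137), t ≡ 109. Hence x ≡ 6800 + 27161·109 = 2967349 (mod 3721057).

2967349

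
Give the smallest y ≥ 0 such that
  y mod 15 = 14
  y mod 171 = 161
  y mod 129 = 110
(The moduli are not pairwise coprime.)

Combine the congruences pairwise.
gcd(15, 171) = 3 and 3 | (161 − 14), so the pair is consistent; merging gives y ≡ 674 (mod 855), where 855 = lcm(15, 171).
gcd(855, 129) = 3 and 3 | (110 − 674), so the pair is consistent; merging gives y ≡ 1529 (mod 36765), where 36765 = lcm(855, 129).
The solution is unique modulo lcm(15, 171, 129) = 36765.

1529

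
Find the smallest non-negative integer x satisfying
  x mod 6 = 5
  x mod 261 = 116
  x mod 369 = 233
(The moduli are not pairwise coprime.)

14993

gcd(6, 261) = 3 and 3 | (116 − 5), so the pair is consistent; merging gives x ≡ 377 (mod 522), where 522 = lcm(6, 261).
gcd(522, 369) = 9 and 9 | (233 − 377), so the pair is consistent; merging gives x ≡ 14993 (mod 21402), where 21402 = lcm(522, 369).
The solution is unique modulo lcm(6, 261, 369) = 21402.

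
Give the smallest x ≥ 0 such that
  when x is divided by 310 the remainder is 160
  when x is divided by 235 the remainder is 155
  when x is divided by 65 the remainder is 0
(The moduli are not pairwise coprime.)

37050

gcd(310, 235) = 5 and 5 | (155 − 160), so the pair is consistent; merging gives x ≡ 7910 (mod 14570), where 14570 = lcm(310, 235).
gcd(14570, 65) = 5 and 5 | (0 − 7910), so the pair is consistent; merging gives x ≡ 37050 (mod 189410), where 189410 = lcm(14570, 65).
The solution is unique modulo lcm(310, 235, 65) = 189410.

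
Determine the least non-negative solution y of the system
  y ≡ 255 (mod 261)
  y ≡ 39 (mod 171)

Combine the congruences pairwise.
gcd(261, 171) = 9 and 9 | (39 − 255), so the pair is consistent; merging gives y ≡ 2604 (mod 4959), where 4959 = lcm(261, 171).
The solution is unique modulo lcm(261, 171) = 4959.

2604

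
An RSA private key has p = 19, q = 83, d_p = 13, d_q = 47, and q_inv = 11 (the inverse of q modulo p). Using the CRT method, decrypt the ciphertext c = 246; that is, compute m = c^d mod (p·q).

m₁ = c^(d_p) mod p: c ≡ 18 (mod 19), and 18^13 mod 19 = 18.
m₂ = c^(d_q) mod q: c ≡ 80 (mod 83), and 80^47 mod 83 = 18.
h = q_inv·(m₁ − m₂) mod p = 11·(18 − 18) mod 19 = 0.
m = m₂ + h·q = 18 + 0·83 = 18.

18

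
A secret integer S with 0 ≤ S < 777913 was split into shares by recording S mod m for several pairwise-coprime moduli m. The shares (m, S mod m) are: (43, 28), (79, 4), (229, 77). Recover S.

673795

From S ≡ 28 (mod 43) write S = 28 + 43t. Substituting into S ≡ 4 (mod 79) gives 43t ≡ 55 (mod 79), and since 43⁻¹ ≡ 68 (mod 79), t ≡ 27. Hence S ≡ 28 + 43·27 = 1189 (mod 3397).
From S ≡ 1189 (mod 3397) write S = 1189 + 3397t. Substituting into S ≡ 77 (mod 229) gives 3397t ≡ 33 (mod 229), and since 191⁻¹ ≡ 6 (mod 229), t ≡ 198. Hence S ≡ 1189 + 3397·198 = 673795 (mod 777913).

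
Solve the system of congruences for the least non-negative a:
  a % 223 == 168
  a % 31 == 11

Combine the congruences pairwise.
From a ≡ 168 (mod 223) write a = 168 + 223t. Substituting into a ≡ 11 (mod 31) gives 223t ≡ 29 (mod 31), and since 6⁻¹ ≡ 26 (mod 31), t ≡ 10. Hence a ≡ 168 + 223·10 = 2398 (mod 6913).

2398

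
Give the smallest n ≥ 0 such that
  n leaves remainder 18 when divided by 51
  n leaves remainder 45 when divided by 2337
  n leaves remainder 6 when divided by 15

gcd(51, 2337) = 3 and 3 | (45 − 18), so the pair is consistent; merging gives n ≡ 7056 (mod 39729), where 39729 = lcm(51, 2337).
gcd(39729, 15) = 3 and 3 | (6 − 7056), so the pair is consistent; merging gives n ≡ 7056 (mod 198645), where 198645 = lcm(39729, 15).
The solution is unique modulo lcm(51, 2337, 15) = 198645.

7056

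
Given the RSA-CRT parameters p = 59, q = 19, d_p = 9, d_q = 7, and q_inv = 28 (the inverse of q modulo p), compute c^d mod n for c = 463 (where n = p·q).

m₁ = c^(d_p) mod p: c ≡ 50 (mod 59), and 50^9 mod 59 = 2.
m₂ = c^(d_q) mod q: c ≡ 7 (mod 19), and 7^7 mod 19 = 7.
h = q_inv·(m₁ − m₂) mod p = 28·(2 − 7) mod 59 = 37.
m = m₂ + h·q = 7 + 37·19 = 710.

710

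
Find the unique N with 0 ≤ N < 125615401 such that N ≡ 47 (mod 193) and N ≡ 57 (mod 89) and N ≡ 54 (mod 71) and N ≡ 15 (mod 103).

118309626

The moduli are pairwise coprime; M = 193·89·71·103 = 125615401.
M/193 = 650857; 650857 ≡ 61 (mod 193); 61·19 ≡ 1, so inverse 19.
M/89 = 1411409; 1411409 ≡ 47 (mod 89); 47·36 ≡ 1, so inverse 36.
M/71 = 1769231; 1769231 ≡ 53 (mod 71); 53·67 ≡ 1, so inverse 67.
M/103 = 1219567; 1219567 ≡ 47 (mod 103); 47·57 ≡ 1, so inverse 57.
N ≡ 47·650857·19 + 57·1411409·36 + 54·1769231·67 + 15·1219567·57 = 10921234112.
10921234112 mod 125615401 = 118309626.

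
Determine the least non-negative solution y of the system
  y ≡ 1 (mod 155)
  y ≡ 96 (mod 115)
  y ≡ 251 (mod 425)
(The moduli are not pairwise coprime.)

Combine the congruences pairwise.
gcd(155, 115) = 5 and 5 | (96 − 1), so the pair is consistent; merging gives y ≡ 1706 (mod 3565), where 3565 = lcm(155, 115).
gcd(3565, 425) = 5 and 5 | (251 − 1706), so the pair is consistent; merging gives y ≡ 190651 (mod 303025), where 303025 = lcm(3565, 425).
The solution is unique modulo lcm(155, 115, 425) = 303025.

190651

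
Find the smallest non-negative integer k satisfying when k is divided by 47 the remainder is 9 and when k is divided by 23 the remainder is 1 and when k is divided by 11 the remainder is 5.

2876

The moduli are pairwise coprime; N = 47·23·11 = 11891.
N/47 = 253; 253 ≡ 18 (mod 47); 18·34 ≡ 1, so inverse 34.
N/23 = 517; 517 ≡ 11 (mod 23); 11·21 ≡ 1, so inverse 21.
N/11 = 1081; 1081 ≡ 3 (mod 11); 3·4 ≡ 1, so inverse 4.
k ≡ 9·253·34 + 1·517·21 + 5·1081·4 = 109895.
109895 mod 11891 = 2876.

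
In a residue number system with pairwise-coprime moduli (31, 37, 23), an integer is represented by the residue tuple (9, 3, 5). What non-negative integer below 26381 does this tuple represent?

The moduli are pairwise coprime; N = 31·37·23 = 26381.
N/31 = 851; 851 ≡ 14 (mod 31); 14·20 ≡ 1, so inverse 20.
N/37 = 713; 713 ≡ 10 (mod 37); 10·26 ≡ 1, so inverse 26.
N/23 = 1147; 1147 ≡ 20 (mod 23); 20·15 ≡ 1, so inverse 15.
x ≡ 9·851·20 + 3·713·26 + 5·1147·15 = 294819.
294819 mod 26381 = 4628.

4628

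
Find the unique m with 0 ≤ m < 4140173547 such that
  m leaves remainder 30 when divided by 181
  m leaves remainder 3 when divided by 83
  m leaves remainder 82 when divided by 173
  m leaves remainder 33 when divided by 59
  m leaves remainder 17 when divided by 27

The moduli are pairwise coprime; N = 181·83·173·59·27 = 4140173547.
N/181 = 22873887; 22873887 ≡ 12 (mod 181); 12·166 ≡ 1, so inverse 166.
N/83 = 49881609; 49881609 ≡ 20 (mod 83); 20·54 ≡ 1, so inverse 54.
N/173 = 23931639; 23931639 ≡ 30 (mod 173); 30·75 ≡ 1, so inverse 75.
N/59 = 70172433; 70172433 ≡ 16 (mod 59); 16·48 ≡ 1, so inverse 48.
N/27 = 153339761; 153339761 ≡ 11 (mod 27); 11·5 ≡ 1, so inverse 5.
m ≡ 30·22873887·166 + 3·49881609·54 + 82·23931639·75 + 33·70172433·48 + 17·153339761·5 = 393359371325.
393359371325 mod 4140173547 = 42884360.

42884360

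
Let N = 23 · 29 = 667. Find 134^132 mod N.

484

Mod 23: 134 ≡ 19; since 22 | 132, by Fermat 19^132 ≡ 1 (mod 23).
Mod 29: 134 ≡ 18; by Fermat, exponent reduces to 132 mod 28 = 20; 18^20 ≡ 20 (mod 29).
Combine by CRT: x ≡ 1 (mod 23), x ≡ 20 (mod 29) ⇒ x ≡ 484 (mod 667).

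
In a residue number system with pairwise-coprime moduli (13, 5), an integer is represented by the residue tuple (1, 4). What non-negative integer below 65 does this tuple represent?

14

Combine the congruences pairwise.
From x ≡ 1 (mod 13) write x = 1 + 13t. Substituting into x ≡ 4 (mod 5) gives 13t ≡ 3 (mod 5), and since 3⁻¹ ≡ 2 (mod 5), t ≡ 1. Hence x ≡ 1 + 13·1 = 14 (mod 65).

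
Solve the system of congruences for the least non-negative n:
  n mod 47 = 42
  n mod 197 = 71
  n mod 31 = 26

Combine the congruences pairwise.
From n ≡ 42 (mod 47) write n = 42 + 47t. Substituting into n ≡ 71 (mod 197) gives 47t ≡ 29 (mod 197), and since 47⁻¹ ≡ 109 (mod 197), t ≡ 9. Hence n ≡ 42 + 47·9 = 465 (mod 9259).
From n ≡ 465 (mod 9259) write n = 465 + 9259t. Substituting into n ≡ 26 (mod 31) gives 9259t ≡ 26 (mod 31), and since 21⁻¹ ≡ 3 (mod 31), t ≡ 16. Hence n ≡ 465 + 9259·16 = 148609 (mod 287029).

148609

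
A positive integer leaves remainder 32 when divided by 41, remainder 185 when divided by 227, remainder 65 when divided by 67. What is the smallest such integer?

414460

Combine the congruences pairwise.
From x ≡ 32 (mod 41) write x = 32 + 41t. Substituting into x ≡ 185 (mod 227) gives 41t ≡ 153 (mod 227), and since 41⁻¹ ≡ 72 (mod 227), t ≡ 120. Hence x ≡ 32 + 41·120 = 4952 (mod 9307).
From x ≡ 4952 (mod 9307) write x = 4952 + 9307t. Substituting into x ≡ 65 (mod 67) gives 9307t ≡ 4 (mod 67), and since 61⁻¹ ≡ 11 (mod 67), t ≡ 44. Hence x ≡ 4952 + 9307·44 = 414460 (mod 623569).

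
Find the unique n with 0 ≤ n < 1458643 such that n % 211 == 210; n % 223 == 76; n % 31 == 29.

From n ≡ 210 (mod 211) write n = 210 + 211t. Substituting into n ≡ 76 (mod 223) gives 211t ≡ 89 (mod 223), and since 211⁻¹ ≡ 130 (mod 223), t ≡ 197. Hence n ≡ 210 + 211·197 = 41777 (mod 47053).
From n ≡ 41777 (mod 47053) write n = 41777 + 47053t. Substituting into n ≡ 29 (mod 31) gives 47053t ≡ 9 (mod 31), and since 26⁻¹ ≡ 6 (mod 31), t ≡ 23. Hence n ≡ 41777 + 47053·23 = 1123996 (mod 1458643).

1123996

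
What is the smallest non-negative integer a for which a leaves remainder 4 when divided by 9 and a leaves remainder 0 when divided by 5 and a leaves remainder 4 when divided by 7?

The moduli are pairwise coprime; N = 9·5·7 = 315.
N/9 = 35; 35 ≡ 8 (mod 9); 8·8 ≡ 1, so inverse 8.
N/5 = 63; 63 ≡ 3 (mod 5); 3·2 ≡ 1, so inverse 2.
N/7 = 45; 45 ≡ 3 (mod 7); 3·5 ≡ 1, so inverse 5.
a ≡ 4·35·8 + 0·63·2 + 4·45·5 = 2020.
2020 mod 315 = 130.

130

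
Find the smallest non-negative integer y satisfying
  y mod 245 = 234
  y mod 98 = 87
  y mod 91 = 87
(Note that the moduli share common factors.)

gcd(245, 98) = 49 and 49 | (87 − 234), so the pair is consistent; merging gives y ≡ 479 (mod 490), where 490 = lcm(245, 98).
gcd(490, 91) = 7 and 7 | (87 − 479), so the pair is consistent; merging gives y ≡ 3909 (mod 6370), where 6370 = lcm(490, 91).
The solution is unique modulo lcm(245, 98, 91) = 6370.

3909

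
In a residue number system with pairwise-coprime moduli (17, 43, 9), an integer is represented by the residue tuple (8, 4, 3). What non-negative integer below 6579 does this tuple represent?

2541

From x ≡ 8 (mod 17) write x = 8 + 17t. Substituting into x ≡ 4 (mod 43) gives 17t ≡ 39 (mod 43), and since 17⁻¹ ≡ 38 (mod 43), t ≡ 20. Hence x ≡ 8 + 17·20 = 348 (mod 731).
From x ≡ 348 (mod 731) write x = 348 + 731t. Substituting into x ≡ 3 (mod 9) gives 731t ≡ 6 (mod 9), and since 2⁻¹ ≡ 5 (mod 9), t ≡ 3. Hence x ≡ 348 + 731·3 = 2541 (mod 6579).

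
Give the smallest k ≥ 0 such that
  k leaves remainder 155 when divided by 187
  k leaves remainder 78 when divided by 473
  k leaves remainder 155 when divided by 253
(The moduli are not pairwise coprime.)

gcd(187, 473) = 11 and 11 | (78 − 155), so the pair is consistent; merging gives k ≡ 6700 (mod 8041), where 8041 = lcm(187, 473).
gcd(8041, 253) = 11 and 11 | (155 − 6700), so the pair is consistent; merging gives k ≡ 38864 (mod 184943), where 184943 = lcm(8041, 253).
The solution is unique modulo lcm(187, 473, 253) = 184943.

38864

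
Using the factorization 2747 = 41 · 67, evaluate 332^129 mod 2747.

933

Mod 41: 332 ≡ 4; by Fermat, exponent reduces to 129 mod 40 = 9; 4^9 ≡ 31 (mod 41).
Mod 67: 332 ≡ 64; by Fermat, exponent reduces to 129 mod 66 = 63; 64^63 ≡ 62 (mod 67).
Combine by CRT: x ≡ 31 (mod 41), x ≡ 62 (mod 67) ⇒ x ≡ 933 (mod 2747).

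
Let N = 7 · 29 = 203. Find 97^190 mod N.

Mod 7: 97 ≡ 6; by Fermat, exponent reduces to 190 mod 6 = 4; 6^4 ≡ 1 (mod 7).
Mod 29: 97 ≡ 10; by Fermat, exponent reduces to 190 mod 28 = 22; 10^22 ≡ 4 (mod 29).
Combine by CRT: x ≡ 1 (mod 7), x ≡ 4 (mod 29) ⇒ x ≡ 120 (mod 203).

120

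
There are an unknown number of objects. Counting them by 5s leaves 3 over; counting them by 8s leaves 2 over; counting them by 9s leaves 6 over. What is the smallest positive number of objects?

Combine the congruences pairwise.
From N ≡ 3 (mod 5) write N = 3 + 5t. Substituting into N ≡ 2 (mod 8) gives 5t ≡ 7 (mod 8), and since 5⁻¹ ≡ 5 (mod 8), t ≡ 3. Hence N ≡ 3 + 5·3 = 18 (mod 40).
From N ≡ 18 (mod 40) write N = 18 + 40t. Substituting into N ≡ 6 (mod 9) gives 40t ≡ 6 (mod 9), and since 4⁻¹ ≡ 7 (mod 9), t ≡ 6. Hence N ≡ 18 + 40·6 = 258 (mod 360).

258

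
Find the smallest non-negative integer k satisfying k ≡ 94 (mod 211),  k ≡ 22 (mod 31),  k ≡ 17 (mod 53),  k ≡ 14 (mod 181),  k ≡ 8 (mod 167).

2322266938

The moduli are pairwise coprime; N = 211·31·53·181·167 = 10478884771.
N/211 = 49662961; 49662961 ≡ 102 (mod 211); 102·60 ≡ 1, so inverse 60.
N/31 = 338028541; 338028541 ≡ 15 (mod 31); 15·29 ≡ 1, so inverse 29.
N/53 = 197714807; 197714807 ≡ 3 (mod 53); 3·18 ≡ 1, so inverse 18.
N/181 = 57894391; 57894391 ≡ 93 (mod 181); 93·109 ≡ 1, so inverse 109.
N/167 = 62747813; 62747813 ≡ 68 (mod 167); 68·140 ≡ 1, so inverse 140.
k ≡ 94·49662961·60 + 22·338028541·29 + 17·197714807·18 + 14·57894391·109 + 8·62747813·140 = 714886431366.
714886431366 mod 10478884771 = 2322266938.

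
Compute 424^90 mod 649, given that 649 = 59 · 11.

144

Mod 59: 424 ≡ 11; by Fermat, exponent reduces to 90 mod 58 = 32; 11^32 ≡ 26 (mod 59).
Mod 11: 424 ≡ 6; since 10 | 90, by Fermat 6^90 ≡ 1 (mod 11).
Combine by CRT: x ≡ 26 (mod 59), x ≡ 1 (mod 11) ⇒ x ≡ 144 (mod 649).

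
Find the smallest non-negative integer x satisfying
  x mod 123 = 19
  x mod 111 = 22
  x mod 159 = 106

gcd(123, 111) = 3 and 3 | (22 − 19), so the pair is consistent; merging gives x ≡ 3463 (mod 4551), where 4551 = lcm(123, 111).
gcd(4551, 159) = 3 and 3 | (106 − 3463), so the pair is consistent; merging gives x ≡ 221911 (mod 241203), where 241203 = lcm(4551, 159).
The solution is unique modulo lcm(123, 111, 159) = 241203.

221911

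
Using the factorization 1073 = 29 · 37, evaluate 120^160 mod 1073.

645

Mod 29: 120 ≡ 4; by Fermat, exponent reduces to 160 mod 28 = 20; 4^20 ≡ 7 (mod 29).
Mod 37: 120 ≡ 9; by Fermat, exponent reduces to 160 mod 36 = 16; 9^16 ≡ 16 (mod 37).
Combine by CRT: x ≡ 7 (mod 29), x ≡ 16 (mod 37) ⇒ x ≡ 645 (mod 1073).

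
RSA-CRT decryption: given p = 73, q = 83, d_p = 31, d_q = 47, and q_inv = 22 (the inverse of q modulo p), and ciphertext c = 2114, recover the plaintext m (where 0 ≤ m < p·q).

3142

m₁ = c^(d_p) mod p: c ≡ 70 (mod 73), and 70^31 mod 73 = 3.
m₂ = c^(d_q) mod q: c ≡ 39 (mod 83), and 39^47 mod 83 = 71.
h = q_inv·(m₁ − m₂) mod p = 22·(3 − 71) mod 73 = 37.
m = m₂ + h·q = 71 + 37·83 = 3142.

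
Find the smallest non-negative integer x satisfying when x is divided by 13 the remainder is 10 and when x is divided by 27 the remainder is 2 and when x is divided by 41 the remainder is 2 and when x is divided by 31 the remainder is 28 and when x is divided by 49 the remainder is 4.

The moduli are pairwise coprime; N = 13·27·41·31·49 = 21859929.
N/13 = 1681533; 1681533 ≡ 9 (mod 13); 9·3 ≡ 1, so inverse 3.
N/27 = 809627; 809627 ≡ 5 (mod 27); 5·11 ≡ 1, so inverse 11.
N/41 = 533169; 533169 ≡ 5 (mod 41); 5·33 ≡ 1, so inverse 33.
N/31 = 705159; 705159 ≡ 2 (mod 31); 2·16 ≡ 1, so inverse 16.
N/49 = 446121; 446121 ≡ 25 (mod 49); 25·2 ≡ 1, so inverse 2.
x ≡ 10·1681533·3 + 2·809627·11 + 2·533169·33 + 28·705159·16 + 4·446121·2 = 422927138.
422927138 mod 21859929 = 7588487.

7588487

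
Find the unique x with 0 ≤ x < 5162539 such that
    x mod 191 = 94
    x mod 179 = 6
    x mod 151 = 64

From x ≡ 94 (mod 191) write x = 94 + 191t. Substituting into x ≡ 6 (mod 179) gives 191t ≡ 91 (mod 179), and since 12⁻¹ ≡ 15 (mod 179), t ≡ 112. Hence x ≡ 94 + 191·112 = 21486 (mod 34189).
From x ≡ 21486 (mod 34189) write x = 21486 + 34189t. Substituting into x ≡ 64 (mod 151) gives 34189t ≡ 20 (mod 151), and since 63⁻¹ ≡ 12 (mod 151), t ≡ 89. Hence x ≡ 21486 + 34189·89 = 3064307 (mod 5162539).

3064307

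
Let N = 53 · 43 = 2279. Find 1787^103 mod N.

Mod 53: 1787 ≡ 38; by Fermat, exponent reduces to 103 mod 52 = 51; 38^51 ≡ 7 (mod 53).
Mod 43: 1787 ≡ 24; by Fermat, exponent reduces to 103 mod 42 = 19; 24^19 ≡ 38 (mod 43).
Combine by CRT: x ≡ 7 (mod 53), x ≡ 38 (mod 43) ⇒ x ≡ 855 (mod 2279).

855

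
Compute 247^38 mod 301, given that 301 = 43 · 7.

256

Mod 43: 247 ≡ 32; 32^38 ≡ 41 (mod 43).
Mod 7: 247 ≡ 2; by Fermat, exponent reduces to 38 mod 6 = 2; 2^2 ≡ 4 (mod 7).
Combine by CRT: x ≡ 41 (mod 43), x ≡ 4 (mod 7) ⇒ x ≡ 256 (mod 301).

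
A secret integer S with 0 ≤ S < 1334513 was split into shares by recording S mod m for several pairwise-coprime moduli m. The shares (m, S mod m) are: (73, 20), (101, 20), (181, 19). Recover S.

973256

From S ≡ 20 (mod 73) write S = 20 + 73t. Substituting into S ≡ 20 (mod 101) gives 73t ≡ 0 (mod 101), and since 73⁻¹ ≡ 18 (mod 101), t ≡ 0. Hence S ≡ 20 + 73·0 = 20 (mod 7373).
From S ≡ 20 (mod 7373) write S = 20 + 7373t. Substituting into S ≡ 19 (mod 181) gives 7373t ≡ 180 (mod 181), and since 133⁻¹ ≡ 49 (mod 181), t ≡ 132. Hence S ≡ 20 + 7373·132 = 973256 (mod 1334513).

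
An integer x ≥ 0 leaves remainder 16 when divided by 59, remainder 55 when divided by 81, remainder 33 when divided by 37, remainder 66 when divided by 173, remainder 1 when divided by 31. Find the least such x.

374665474

The moduli are pairwise coprime; N = 59·81·37·173·31 = 948301749.
N/59 = 16072911; 16072911 ≡ 13 (mod 59); 13·50 ≡ 1, so inverse 50.
N/81 = 11707429; 11707429 ≡ 13 (mod 81); 13·25 ≡ 1, so inverse 25.
N/37 = 25629777; 25629777 ≡ 25 (mod 37); 25·3 ≡ 1, so inverse 3.
N/173 = 5481513; 5481513 ≡ 8 (mod 173); 8·65 ≡ 1, so inverse 65.
N/31 = 30590379; 30590379 ≡ 13 (mod 31); 13·12 ≡ 1, so inverse 12.
x ≡ 16·16072911·50 + 55·11707429·25 + 33·25629777·3 + 66·5481513·65 + 1·30590379·12 = 55376166916.
55376166916 mod 948301749 = 374665474.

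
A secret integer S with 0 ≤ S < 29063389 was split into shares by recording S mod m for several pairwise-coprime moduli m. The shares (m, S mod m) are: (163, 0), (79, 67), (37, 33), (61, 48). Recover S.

14609853

From S ≡ 0 (mod 163) write S = 0 + 163t. Substituting into S ≡ 67 (mod 79) gives 163t ≡ 67 (mod 79), and since 5⁻¹ ≡ 16 (mod 79), t ≡ 45. Hence S ≡ 0 + 163·45 = 7335 (mod 12877).
From S ≡ 7335 (mod 12877) write S = 7335 + 12877t. Substituting into S ≡ 33 (mod 37) gives 12877t ≡ 24 (mod 37), and since 1⁻¹ ≡ 1 (mod 37), t ≡ 24. Hence S ≡ 7335 + 12877·24 = 316383 (mod 476449).
From S ≡ 316383 (mod 476449) write S = 316383 + 476449t. Substituting into S ≡ 48 (mod 61) gives 476449t ≡ 11 (mod 61), and since 39⁻¹ ≡ 36 (mod 61), t ≡ 30. Hence S ≡ 316383 + 476449·30 = 14609853 (mod 29063389).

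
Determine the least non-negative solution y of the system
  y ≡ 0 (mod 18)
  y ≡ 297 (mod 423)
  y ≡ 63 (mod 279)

17640

Combine the congruences pairwise.
gcd(18, 423) = 9 and 9 | (297 − 0), so the pair is consistent; merging gives y ≡ 720 (mod 846), where 846 = lcm(18, 423).
gcd(846, 279) = 9 and 9 | (63 − 720), so the pair is consistent; merging gives y ≡ 17640 (mod 26226), where 26226 = lcm(846, 279).
The solution is unique modulo lcm(18, 423, 279) = 26226.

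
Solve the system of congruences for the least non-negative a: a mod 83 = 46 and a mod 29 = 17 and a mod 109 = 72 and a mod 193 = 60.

36151

The moduli are pairwise coprime; N = 83·29·109·193 = 50636059.
N/83 = 610073; 610073 ≡ 23 (mod 83); 23·65 ≡ 1, so inverse 65.
N/29 = 1746071; 1746071 ≡ 10 (mod 29); 10·3 ≡ 1, so inverse 3.
N/109 = 464551; 464551 ≡ 102 (mod 109); 102·31 ≡ 1, so inverse 31.
N/193 = 262363; 262363 ≡ 76 (mod 193); 76·160 ≡ 1, so inverse 160.
a ≡ 46·610073·65 + 17·1746071·3 + 72·464551·31 + 60·262363·160 = 5468730523.
5468730523 mod 50636059 = 36151.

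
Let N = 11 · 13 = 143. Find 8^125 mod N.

21

Mod 11: 8 ≡ 8; by Fermat, exponent reduces to 125 mod 10 = 5; 8^5 ≡ 10 (mod 11).
Mod 13: 8 ≡ 8; by Fermat, exponent reduces to 125 mod 12 = 5; 8^5 ≡ 8 (mod 13).
Combine by CRT: x ≡ 10 (mod 11), x ≡ 8 (mod 13) ⇒ x ≡ 21 (mod 143).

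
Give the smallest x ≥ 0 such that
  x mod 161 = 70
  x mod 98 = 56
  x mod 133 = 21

gcd(161, 98) = 7 and 7 | (56 − 70), so the pair is consistent; merging gives x ≡ 1036 (mod 2254), where 2254 = lcm(161, 98).
gcd(2254, 133) = 7 and 7 | (21 − 1036), so the pair is consistent; merging gives x ≡ 28084 (mod 42826), where 42826 = lcm(2254, 133).
The solution is unique modulo lcm(161, 98, 133) = 42826.

28084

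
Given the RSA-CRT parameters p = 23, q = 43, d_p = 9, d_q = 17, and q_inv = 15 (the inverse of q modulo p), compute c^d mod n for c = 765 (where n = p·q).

m₁ = c^(d_p) mod p: c ≡ 6 (mod 23), and 6^9 mod 23 = 16.
m₂ = c^(d_q) mod q: c ≡ 34 (mod 43), and 34^17 mod 43 = 12.
h = q_inv·(m₁ − m₂) mod p = 15·(16 − 12) mod 23 = 14.
m = m₂ + h·q = 12 + 14·43 = 614.

614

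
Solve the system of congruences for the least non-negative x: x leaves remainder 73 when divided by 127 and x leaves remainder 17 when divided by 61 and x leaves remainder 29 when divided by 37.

7947

The moduli are pairwise coprime; N = 127·61·37 = 286639.
N/127 = 2257; 2257 ≡ 98 (mod 127); 98·35 ≡ 1, so inverse 35.
N/61 = 4699; 4699 ≡ 2 (mod 61); 2·31 ≡ 1, so inverse 31.
N/37 = 7747; 7747 ≡ 14 (mod 37); 14·8 ≡ 1, so inverse 8.
x ≡ 73·2257·35 + 17·4699·31 + 29·7747·8 = 10040312.
10040312 mod 286639 = 7947.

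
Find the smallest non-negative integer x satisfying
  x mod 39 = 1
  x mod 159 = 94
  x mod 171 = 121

Combine the congruences pairwise.
gcd(39, 159) = 3 and 3 | (94 − 1), so the pair is consistent; merging gives x ≡ 1366 (mod 2067), where 2067 = lcm(39, 159).
gcd(2067, 171) = 3 and 3 | (121 − 1366), so the pair is consistent; merging gives x ≡ 65443 (mod 117819), where 117819 = lcm(2067, 171).
The solution is unique modulo lcm(39, 159, 171) = 117819.

65443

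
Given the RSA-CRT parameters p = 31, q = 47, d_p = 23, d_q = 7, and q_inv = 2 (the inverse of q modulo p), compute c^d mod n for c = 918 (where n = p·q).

m₁ = c^(d_p) mod p: c ≡ 19 (mod 31), and 19^23 mod 31 = 9.
m₂ = c^(d_q) mod q: c ≡ 25 (mod 47), and 25^7 mod 47 = 27.
h = q_inv·(m₁ − m₂) mod p = 2·(9 − 27) mod 31 = 26.
m = m₂ + h·q = 27 + 26·47 = 1249.

1249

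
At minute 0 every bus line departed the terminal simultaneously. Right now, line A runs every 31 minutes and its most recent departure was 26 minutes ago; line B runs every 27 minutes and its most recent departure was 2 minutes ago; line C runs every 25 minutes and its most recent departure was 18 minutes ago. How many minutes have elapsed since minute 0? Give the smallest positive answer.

15743

The moduli are pairwise coprime; N = 31·27·25 = 20925.
N/31 = 675; 675 ≡ 24 (mod 31); 24·22 ≡ 1, so inverse 22.
N/27 = 775; 775 ≡ 19 (mod 27); 19·10 ≡ 1, so inverse 10.
N/25 = 837; 837 ≡ 12 (mod 25); 12·23 ≡ 1, so inverse 23.
t ≡ 26·675·22 + 2·775·10 + 18·837·23 = 748118.
748118 mod 20925 = 15743.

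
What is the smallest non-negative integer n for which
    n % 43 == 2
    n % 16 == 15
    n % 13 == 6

Combine the congruences pairwise.
From n ≡ 2 (mod 43) write n = 2 + 43t. Substituting into n ≡ 15 (mod 16) gives 43t ≡ 13 (mod 16), and since 11⁻¹ ≡ 3 (mod 16), t ≡ 7. Hence n ≡ 2 + 43·7 = 303 (mod 688).
From n ≡ 303 (mod 688) write n = 303 + 688t. Substituting into n ≡ 6 (mod 13) gives 688t ≡ 2 (mod 13), and since 12⁻¹ ≡ 12 (mod 13), t ≡ 11. Hence n ≡ 303 + 688·11 = 7871 (mod 8944).

7871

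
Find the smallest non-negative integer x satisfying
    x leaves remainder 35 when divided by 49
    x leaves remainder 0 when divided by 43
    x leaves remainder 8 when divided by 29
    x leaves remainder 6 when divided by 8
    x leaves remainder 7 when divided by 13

5309038

Combine the congruences pairwise.
From x ≡ 35 (mod 49) write x = 35 + 49t. Substituting into x ≡ 0 (mod 43) gives 49t ≡ 8 (mod 43), and since 6⁻¹ ≡ 36 (mod 43), t ≡ 30. Hence x ≡ 35 + 49·30 = 1505 (mod 2107).
From x ≡ 1505 (mod 2107) write x = 1505 + 2107t. Substituting into x ≡ 8 (mod 29) gives 2107t ≡ 11 (mod 29), and since 19⁻¹ ≡ 26 (mod 29), t ≡ 25. Hence x ≡ 1505 + 2107·25 = 54180 (mod 61103).
From x ≡ 54180 (mod 61103) write x = 54180 + 61103t. Substituting into x ≡ 6 (mod 8) gives 61103t ≡ 2 (mod 8), and since 7⁻¹ ≡ 7 (mod 8), t ≡ 6. Hence x ≡ 54180 + 61103·6 = 420798 (mod 488824).
From x ≡ 420798 (mod 488824) write x = 420798 + 488824t. Substituting into x ≡ 7 (mod 13) gives 488824t ≡ 6 (mod 13), and since 11⁻¹ ≡ 6 (mod 13), t ≡ 10. Hence x ≡ 420798 + 488824·10 = 5309038 (mod 6354712).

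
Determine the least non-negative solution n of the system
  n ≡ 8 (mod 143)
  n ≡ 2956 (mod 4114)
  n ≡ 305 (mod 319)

Combine the congruences pairwise.
gcd(143, 4114) = 11 and 11 | (2956 − 8), so the pair is consistent; merging gives n ≡ 31754 (mod 53482), where 53482 = lcm(143, 4114).
gcd(53482, 319) = 11 and 11 | (305 − 31754), so the pair is consistent; merging gives n ≡ 1208358 (mod 1550978), where 1550978 = lcm(53482, 319).
The solution is unique modulo lcm(143, 4114, 319) = 1550978.

1208358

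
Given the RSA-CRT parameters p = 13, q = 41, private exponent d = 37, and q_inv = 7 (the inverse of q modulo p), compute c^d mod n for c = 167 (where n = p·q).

d_p = d mod (p−1) = 37 mod 12 = 1; d_q = d mod (q−1) = 37.
m₁ = c^(d_p) mod p: c ≡ 11 (mod 13), and 11^1 mod 13 = 11.
m₂ = c^(d_q) mod q: c ≡ 3 (mod 41), and 3^37 mod 41 = 38.
h = q_inv·(m₁ − m₂) mod p = 7·(11 − 38) mod 13 = 6.
m = m₂ + h·q = 38 + 6·41 = 284.

284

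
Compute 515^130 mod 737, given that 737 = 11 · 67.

Mod 11: 515 ≡ 9; since 10 | 130, by Fermat 9^130 ≡ 1 (mod 11).
Mod 67: 515 ≡ 46; by Fermat, exponent reduces to 130 mod 66 = 64; 46^64 ≡ 55 (mod 67).
Combine by CRT: x ≡ 1 (mod 11), x ≡ 55 (mod 67) ⇒ x ≡ 122 (mod 737).

122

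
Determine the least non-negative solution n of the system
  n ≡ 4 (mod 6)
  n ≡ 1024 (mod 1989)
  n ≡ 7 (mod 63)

24892

Combine the congruences pairwise.
gcd(6, 1989) = 3 and 3 | (1024 − 4), so the pair is consistent; merging gives n ≡ 1024 (mod 3978), where 3978 = lcm(6, 1989).
gcd(3978, 63) = 9 and 9 | (7 − 1024), so the pair is consistent; merging gives n ≡ 24892 (mod 27846), where 27846 = lcm(3978, 63).
The solution is unique modulo lcm(6, 1989, 63) = 27846.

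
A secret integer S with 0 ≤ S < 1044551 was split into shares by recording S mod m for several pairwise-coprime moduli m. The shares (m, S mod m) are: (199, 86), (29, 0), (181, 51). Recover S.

393907

The moduli are pairwise coprime; N = 199·29·181 = 1044551.
N/199 = 5249; 5249 ≡ 75 (mod 199); 75·69 ≡ 1, so inverse 69.
N/29 = 36019; 36019 ≡ 1 (mod 29), inverse 1.
N/181 = 5771; 5771 ≡ 160 (mod 181); 160·112 ≡ 1, so inverse 112.
S ≡ 86·5249·69 + 0·36019·1 + 51·5771·112 = 64111518.
64111518 mod 1044551 = 393907.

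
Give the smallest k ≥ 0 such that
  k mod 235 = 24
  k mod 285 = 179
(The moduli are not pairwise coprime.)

3314

Combine the congruences pairwise.
gcd(235, 285) = 5 and 5 | (179 − 24), so the pair is consistent; merging gives k ≡ 3314 (mod 13395), where 13395 = lcm(235, 285).
The solution is unique modulo lcm(235, 285) = 13395.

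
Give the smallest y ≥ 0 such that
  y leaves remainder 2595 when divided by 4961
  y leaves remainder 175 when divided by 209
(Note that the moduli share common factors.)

32361

gcd(4961, 209) = 11 and 11 | (175 − 2595), so the pair is consistent; merging gives y ≡ 32361 (mod 94259), where 94259 = lcm(4961, 209).
The solution is unique modulo lcm(4961, 209) = 94259.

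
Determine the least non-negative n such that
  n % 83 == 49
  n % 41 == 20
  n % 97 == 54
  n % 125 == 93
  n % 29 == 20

219378843

The moduli are pairwise coprime; M = 83·41·97·125·29 = 1196579875.
M/83 = 14416625; 14416625 ≡ 23 (mod 83); 23·65 ≡ 1, so inverse 65.
M/41 = 29184875; 29184875 ≡ 9 (mod 41); 9·32 ≡ 1, so inverse 32.
M/97 = 12335875; 12335875 ≡ 94 (mod 97); 94·32 ≡ 1, so inverse 32.
M/125 = 9572639; 9572639 ≡ 14 (mod 125); 14·9 ≡ 1, so inverse 9.
M/29 = 41261375; 41261375 ≡ 1 (mod 29), inverse 1.
n ≡ 49·14416625·65 + 20·29184875·32 + 54·12335875·32 + 93·9572639·9 + 20·41261375·1 = 94749188968.
94749188968 mod 1196579875 = 219378843.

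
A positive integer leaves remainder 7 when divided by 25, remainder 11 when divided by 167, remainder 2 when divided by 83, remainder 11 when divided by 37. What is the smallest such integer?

4628082

The moduli are pairwise coprime; M = 25·167·83·37 = 12821425.
M/25 = 512857; 512857 ≡ 7 (mod 25); 7·18 ≡ 1, so inverse 18.
M/167 = 76775; 76775 ≡ 122 (mod 167); 122·141 ≡ 1, so inverse 141.
M/83 = 154475; 154475 ≡ 12 (mod 83); 12·7 ≡ 1, so inverse 7.
M/37 = 346525; 346525 ≡ 20 (mod 37); 20·13 ≡ 1, so inverse 13.
n ≡ 7·512857·18 + 11·76775·141 + 2·154475·7 + 11·346525·13 = 235413732.
235413732 mod 12821425 = 4628082.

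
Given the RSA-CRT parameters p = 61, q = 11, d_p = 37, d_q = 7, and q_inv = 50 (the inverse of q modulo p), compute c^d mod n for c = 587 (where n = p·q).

m₁ = c^(d_p) mod p: c ≡ 38 (mod 61), and 38^37 mod 61 = 37.
m₂ = c^(d_q) mod q: c ≡ 4 (mod 11), and 4^7 mod 11 = 5.
h = q_inv·(m₁ − m₂) mod p = 50·(37 − 5) mod 61 = 14.
m = m₂ + h·q = 5 + 14·11 = 159.

159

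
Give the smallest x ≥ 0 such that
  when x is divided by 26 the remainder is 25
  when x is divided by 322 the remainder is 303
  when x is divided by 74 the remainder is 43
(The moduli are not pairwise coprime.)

gcd(26, 322) = 2 and 2 | (303 − 25), so the pair is consistent; merging gives x ≡ 2235 (mod 4186), where 4186 = lcm(26, 322).
gcd(4186, 74) = 2 and 2 | (43 − 2235), so the pair is consistent; merging gives x ≡ 56653 (mod 154882), where 154882 = lcm(4186, 74).
The solution is unique modulo lcm(26, 322, 74) = 154882.

56653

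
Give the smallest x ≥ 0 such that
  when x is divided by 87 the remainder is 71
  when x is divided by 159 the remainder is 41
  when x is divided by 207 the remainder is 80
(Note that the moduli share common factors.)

gcd(87, 159) = 3 and 3 | (41 − 71), so the pair is consistent; merging gives x ≡ 4334 (mod 4611), where 4611 = lcm(87, 159).
gcd(4611, 207) = 3 and 3 | (80 − 4334), so the pair is consistent; merging gives x ≡ 313271 (mod 318159), where 318159 = lcm(4611, 207).
The solution is unique modulo lcm(87, 159, 207) = 318159.

313271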